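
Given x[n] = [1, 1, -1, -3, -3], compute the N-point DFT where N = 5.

X[k] = Σ(n=0 to 4) x[n] · ω_5^(nk)
where ω_5 = e^(-2πi/5)

Computing each X[k]:
X[0] = -5
X[1] = 3.6180-4.9798i
X[2] = 1.3820-0.4490i
X[3] = 1.3820+0.4490i
X[4] = 3.6180+4.9798i

X = [-5, 3.6180-4.9798i, 1.3820-0.4490i, 1.3820+0.4490i, 3.6180+4.9798i]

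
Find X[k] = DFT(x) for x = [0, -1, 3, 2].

X[k] = Σ(n=0 to 3) x[n] · ω_4^(nk)
where ω_4 = e^(-2πi/4)

Computing each X[k]:
X[0] = 4
X[1] = -3+3i
X[2] = 2
X[3] = -3-3i

X = [4, -3+3i, 2, -3-3i]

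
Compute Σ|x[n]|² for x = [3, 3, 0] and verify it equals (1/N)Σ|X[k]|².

Time domain:
Σ|x[n]|² = |3|² + |3|² + |0|² = 18.0000

Frequency domain:
(1/3)Σ|X[k]|² = (1/3)(|6|² + |1.5000-2.5981i|² + |1.5000+2.5981i|²) = (1/3)·54.0000 = 18.0000

Both sides agree, confirming Parseval's theorem.

Σ|x[n]|² = (1/N)Σ|X[k]|² = 18.0000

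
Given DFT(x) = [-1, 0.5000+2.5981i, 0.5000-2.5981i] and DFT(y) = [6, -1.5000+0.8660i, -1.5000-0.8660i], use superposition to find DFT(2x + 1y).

By linearity: DFT(2x + 1y) = 2·DFT(x) + 1·DFT(y)
= 2·[-1, 0.5000+2.5981i, 0.5000-2.5981i] + 1·[6, -1.5000+0.8660i, -1.5000-0.8660i]

Computing element-wise:
Z[0] = 2·(-1) + 1·(6) = 4
Z[1] = 2·(0.5000+2.5981i) + 1·(-1.5000+0.8660i) = -0.5000+6.0622i
Z[2] = 2·(0.5000-2.5981i) + 1·(-1.5000-0.8660i) = -0.5000-6.0622i

DFT(2x + 1y) = 2·X + 1·Y = [4, -0.5000+6.0622i, -0.5000-6.0622i]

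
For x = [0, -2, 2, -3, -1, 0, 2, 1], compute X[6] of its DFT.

X[6] = Σ(n=0 to 7) x[n] · ω_8^(6n) where ω_8 = e^(-2πi/8)
= (0)·ω_8^0 + (-2)·ω_8^6 + (2)·ω_8^12 + (-3)·ω_8^18 + (-1)·ω_8^24 + (0)·ω_8^30 + (2)·ω_8^36 + (1)·ω_8^42

X[6] = -5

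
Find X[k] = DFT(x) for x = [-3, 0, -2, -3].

X[k] = Σ(n=0 to 3) x[n] · ω_4^(nk)
where ω_4 = e^(-2πi/4)

Computing each X[k]:
X[0] = -8
X[1] = -1-3i
X[2] = -2
X[3] = -1+3i

X = [-8, -1-3i, -2, -1+3i]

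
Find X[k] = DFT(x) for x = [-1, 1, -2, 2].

X[k] = Σ(n=0 to 3) x[n] · ω_4^(nk)
where ω_4 = e^(-2πi/4)

Computing each X[k]:
X[0] = 0
X[1] = 1+1i
X[2] = -6
X[3] = 1-1i

X = [0, 1+1i, -6, 1-1i]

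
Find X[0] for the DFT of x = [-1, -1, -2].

X[0] = Σ(n=0 to 2) x[n] · ω_3^0 = Σ x[n]
= (-1) + (-1) + (-2)

X[0] = -4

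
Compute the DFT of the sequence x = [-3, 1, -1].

X[k] = Σ(n=0 to 2) x[n] · ω_3^(nk)
where ω_3 = e^(-2πi/3)

Computing each X[k]:
X[0] = -3
X[1] = -3.0000-1.7321i
X[2] = -3.0000+1.7321i

X = [-3, -3.0000-1.7321i, -3.0000+1.7321i]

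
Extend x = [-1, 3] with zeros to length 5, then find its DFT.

Original 2-point DFT: [2, -4]
Zero-padded 5-point DFT provides frequency interpolation.

DFT_5([x, 0, ...]) = [2, -0.0729-2.8532i, -3.4271-1.7634i, -3.4271+1.7634i, -0.0729+2.8532i]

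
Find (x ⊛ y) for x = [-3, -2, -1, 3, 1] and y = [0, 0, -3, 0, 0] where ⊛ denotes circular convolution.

(x ⊛ y)[n] = Σ(m=0 to 4) x[m] · y[(n-m) mod 5]

Computing each output sample:
(x ⊛ y)[0] = -9
(x ⊛ y)[1] = -3
(x ⊛ y)[2] = 9
(x ⊛ y)[3] = 6
(x ⊛ y)[4] = 3

x ⊛ y = [-9, -3, 9, 6, 3]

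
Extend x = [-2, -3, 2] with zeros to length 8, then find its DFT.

Original 3-point DFT: [-3, -1.5000+4.3301i, -1.5000-4.3301i]
Zero-padded 8-point DFT provides frequency interpolation.

DFT_8([x, 0, ...]) = [-3, -4.1213+0.1213i, -4+3i, 0.1213+4.1213i, 3, 0.1213-4.1213i, -4-3i, -4.1213-0.1213i]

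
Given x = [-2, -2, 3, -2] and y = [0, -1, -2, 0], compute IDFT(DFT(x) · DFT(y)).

(x ⊛ y)[n] = Σ(m=0 to 3) x[m] · y[(n-m) mod 4]

Computing each output sample:
(x ⊛ y)[0] = -4
(x ⊛ y)[1] = 6
(x ⊛ y)[2] = 6
(x ⊛ y)[3] = 1

x ⊛ y = [-4, 6, 6, 1]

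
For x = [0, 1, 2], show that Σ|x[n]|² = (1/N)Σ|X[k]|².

Time domain:
Σ|x[n]|² = |0|² + |1|² + |2|² = 5.0000

Frequency domain:
(1/3)Σ|X[k]|² = (1/3)(|3|² + |-1.5000+0.8660i|² + |-1.5000-0.8660i|²) = (1/3)·15.0000 = 5.0000

Both sides agree, confirming Parseval's theorem.

Σ|x[n]|² = (1/N)Σ|X[k]|² = 5.0000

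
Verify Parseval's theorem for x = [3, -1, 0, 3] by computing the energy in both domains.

Time domain:
Σ|x[n]|² = |3|² + |-1|² + |0|² + |3|² = 19.0000

Frequency domain:
(1/4)Σ|X[k]|² = (1/4)(|5|² + |3+4i|² + |1|² + |3-4i|²) = (1/4)·76.0000 = 19.0000

Both sides agree, confirming Parseval's theorem.

Σ|x[n]|² = (1/N)Σ|X[k]|² = 19.0000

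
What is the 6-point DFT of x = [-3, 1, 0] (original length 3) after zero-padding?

Original 3-point DFT: [-2, -3.5000-0.8660i, -3.5000+0.8660i]
Zero-padded 6-point DFT provides frequency interpolation.

DFT_6([x, 0, ...]) = [-2, -2.5000-0.8660i, -3.5000-0.8660i, -4, -3.5000+0.8660i, -2.5000+0.8660i]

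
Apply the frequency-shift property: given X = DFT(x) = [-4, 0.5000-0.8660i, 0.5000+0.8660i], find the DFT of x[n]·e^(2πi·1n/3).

Modulation property: DFT(ω_3^(-1n)·x[n]) = X[(k-1) mod 3], so circularly shift X by 1 positions.

X[k-1] = [0.5000+0.8660i, -4, 0.5000-0.8660i]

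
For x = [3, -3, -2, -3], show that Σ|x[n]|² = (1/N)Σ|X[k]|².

Time domain:
Σ|x[n]|² = |3|² + |-3|² + |-2|² + |-3|² = 31.0000

Frequency domain:
(1/4)Σ|X[k]|² = (1/4)(|-5|² + |5|² + |7|² + |5|²) = (1/4)·124.0000 = 31.0000

Both sides agree, confirming Parseval's theorem.

Σ|x[n]|² = (1/N)Σ|X[k]|² = 31.0000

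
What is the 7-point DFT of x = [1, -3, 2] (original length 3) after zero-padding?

Original 3-point DFT: [0, 1.5000+4.3301i, 1.5000-4.3301i]
Zero-padded 7-point DFT provides frequency interpolation.

DFT_7([x, 0, ...]) = [0, -1.3155+0.3956i, -0.1344+3.7926i, 4.9499+2.8653i, 4.9499-2.8653i, -0.1344-3.7926i, -1.3155-0.3956i]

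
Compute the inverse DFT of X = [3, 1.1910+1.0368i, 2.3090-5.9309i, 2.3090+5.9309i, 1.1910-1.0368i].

x[n] = (1/5) Σ(k=0 to 4) X[k] · e^(2πikn/5)

Computing each x[n]:
x[0] = 2
x[1] = 1
x[2] = -2
x[3] = 3
x[4] = -1

x = [2, 1, -2, 3, -1]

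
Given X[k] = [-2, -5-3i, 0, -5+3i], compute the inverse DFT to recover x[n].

x[n] = (1/4) Σ(k=0 to 3) X[k] · e^(2πikn/4)

Computing each x[n]:
x[0] = -3
x[1] = 1
x[2] = 2
x[3] = -2

x = [-3, 1, 2, -2]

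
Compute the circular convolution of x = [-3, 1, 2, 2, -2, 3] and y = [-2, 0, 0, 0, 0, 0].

(x ⊛ y)[n] = Σ(m=0 to 5) x[m] · y[(n-m) mod 6]

Computing each output sample:
(x ⊛ y)[0] = 6
(x ⊛ y)[1] = -2
(x ⊛ y)[2] = -4
(x ⊛ y)[3] = -4
(x ⊛ y)[4] = 4
(x ⊛ y)[5] = -6

x ⊛ y = [6, -2, -4, -4, 4, -6]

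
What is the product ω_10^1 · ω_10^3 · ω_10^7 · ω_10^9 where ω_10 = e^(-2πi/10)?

The primitive 10th roots of unity are ω_10^k for k coprime to 10: k ∈ {1, 3, 7, 9}
Their product equals the constant term of the cyclotomic polynomial Φ_10(x) up to sign.
For n ≥ 3, the product of all primitive nth roots of unity is 1. (For n=1 it is 1; for n=2 it is -1.)

1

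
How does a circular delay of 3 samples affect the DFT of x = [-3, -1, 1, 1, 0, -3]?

Time shift by 3: X_shifted[k] = ω_6^(3k) · X[k]
Shifted x = [1, 0, -3, -3, -1, 1]

DFT(x[n-3]) = [-5, 6.5000+2.5981i, -0.5000-0.8660i, -1, -0.5000+0.8660i, 6.5000-2.5981i]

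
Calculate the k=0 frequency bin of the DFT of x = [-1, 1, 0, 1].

X[0] = Σ(n=0 to 3) x[n] · ω_4^0 = Σ x[n]
= (-1) + (1) + (0) + (1)

X[0] = 1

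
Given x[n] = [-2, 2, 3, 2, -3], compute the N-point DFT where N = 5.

X[k] = Σ(n=0 to 4) x[n] · ω_5^(nk)
where ω_5 = e^(-2πi/5)

Computing each X[k]:
X[0] = 2
X[1] = -6.3541-5.3431i
X[2] = 0.3541-1.9879i
X[3] = 0.3541+1.9879i
X[4] = -6.3541+5.3431i

X = [2, -6.3541-5.3431i, 0.3541-1.9879i, 0.3541+1.9879i, -6.3541+5.3431i]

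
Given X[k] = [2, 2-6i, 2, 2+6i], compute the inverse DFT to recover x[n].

x[n] = (1/4) Σ(k=0 to 3) X[k] · e^(2πikn/4)

Computing each x[n]:
x[0] = 2
x[1] = 3
x[2] = 0
x[3] = -3

x = [2, 3, 0, -3]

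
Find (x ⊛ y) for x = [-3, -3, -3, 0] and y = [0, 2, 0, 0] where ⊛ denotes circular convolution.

(x ⊛ y)[n] = Σ(m=0 to 3) x[m] · y[(n-m) mod 4]

Computing each output sample:
(x ⊛ y)[0] = 0
(x ⊛ y)[1] = -6
(x ⊛ y)[2] = -6
(x ⊛ y)[3] = -6

x ⊛ y = [0, -6, -6, -6]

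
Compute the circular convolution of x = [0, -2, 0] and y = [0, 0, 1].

(x ⊛ y)[n] = Σ(m=0 to 2) x[m] · y[(n-m) mod 3]

Computing each output sample:
(x ⊛ y)[0] = -2
(x ⊛ y)[1] = 0
(x ⊛ y)[2] = 0

x ⊛ y = [-2, 0, 0]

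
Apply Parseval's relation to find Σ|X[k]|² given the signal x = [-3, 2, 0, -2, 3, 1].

Parseval: Σ|x[n]|² = (1/N)Σ|X[k]|², so Σ|X[k]|² = N·Σ|x[n]|² = 6·27.0000

Σ|X[k]|² = N·Σ|x[n]|² = 6·27.0000 = 162.0000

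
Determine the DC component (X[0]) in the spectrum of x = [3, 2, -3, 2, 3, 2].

X[0] = Σ(n=0 to 5) x[n] · ω_6^0 = Σ x[n]
= (3) + (2) + (-3) + (2) + (3) + (2)

X[0] = 9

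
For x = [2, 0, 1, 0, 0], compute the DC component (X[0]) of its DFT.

X[0] = Σ(n=0 to 4) x[n] · ω_5^0 = Σ x[n]
= (2) + (0) + (1) + (0) + (0)

X[0] = 3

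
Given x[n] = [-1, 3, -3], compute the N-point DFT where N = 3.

X[k] = Σ(n=0 to 2) x[n] · ω_3^(nk)
where ω_3 = e^(-2πi/3)

Computing each X[k]:
X[0] = -1
X[1] = -1.0000-5.1962i
X[2] = -1.0000+5.1962i

X = [-1, -1.0000-5.1962i, -1.0000+5.1962i]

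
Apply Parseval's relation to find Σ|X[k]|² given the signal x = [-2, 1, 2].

Parseval: Σ|x[n]|² = (1/N)Σ|X[k]|², so Σ|X[k]|² = N·Σ|x[n]|² = 3·9.0000

Σ|X[k]|² = N·Σ|x[n]|² = 3·9.0000 = 27.0000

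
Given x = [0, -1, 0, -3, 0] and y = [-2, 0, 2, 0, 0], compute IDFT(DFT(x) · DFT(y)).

(x ⊛ y)[n] = Σ(m=0 to 4) x[m] · y[(n-m) mod 5]

Computing each output sample:
(x ⊛ y)[0] = -6
(x ⊛ y)[1] = 2
(x ⊛ y)[2] = 0
(x ⊛ y)[3] = 4
(x ⊛ y)[4] = 0

x ⊛ y = [-6, 2, 0, 4, 0]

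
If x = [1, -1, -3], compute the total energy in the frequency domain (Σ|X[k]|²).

Parseval: Σ|x[n]|² = (1/N)Σ|X[k]|², so Σ|X[k]|² = N·Σ|x[n]|² = 3·11.0000

Σ|X[k]|² = N·Σ|x[n]|² = 3·11.0000 = 33.0000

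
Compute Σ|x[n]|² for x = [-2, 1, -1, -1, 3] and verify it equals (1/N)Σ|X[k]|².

Time domain:
Σ|x[n]|² = |-2|² + |1|² + |-1|² + |-1|² + |3|² = 16.0000

Frequency domain:
(1/5)Σ|X[k]|² = (1/5)(|0|² + |0.8541+1.9021i|² + |-5.8541+1.1756i|² + |-5.8541-1.1756i|² + |0.8541-1.9021i|²) = (1/5)·80.0000 = 16.0000

Both sides agree, confirming Parseval's theorem.

Σ|x[n]|² = (1/N)Σ|X[k]|² = 16.0000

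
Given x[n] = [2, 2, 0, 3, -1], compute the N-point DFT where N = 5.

X[k] = Σ(n=0 to 4) x[n] · ω_5^(nk)
where ω_5 = e^(-2πi/5)

Computing each X[k]:
X[0] = 6
X[1] = -0.1180-1.0898i
X[2] = 2.1180-4.6165i
X[3] = 2.1180+4.6165i
X[4] = -0.1180+1.0898i

X = [6, -0.1180-1.0898i, 2.1180-4.6165i, 2.1180+4.6165i, -0.1180+1.0898i]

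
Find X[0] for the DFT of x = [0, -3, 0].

X[0] = Σ(n=0 to 2) x[n] · ω_3^0 = Σ x[n]
= (0) + (-3) + (0)

X[0] = -3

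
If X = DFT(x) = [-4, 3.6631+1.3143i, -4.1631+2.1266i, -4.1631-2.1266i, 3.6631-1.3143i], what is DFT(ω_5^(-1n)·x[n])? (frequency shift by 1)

Modulation property: DFT(ω_5^(-1n)·x[n]) = X[(k-1) mod 5], so circularly shift X by 1 positions.

X[k-1] = [3.6631-1.3143i, -4, 3.6631+1.3143i, -4.1631+2.1266i, -4.1631-2.1266i]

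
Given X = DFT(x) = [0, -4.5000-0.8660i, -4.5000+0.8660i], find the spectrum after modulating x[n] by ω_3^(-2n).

Modulation property: DFT(ω_3^(-2n)·x[n]) = X[(k-2) mod 3], so circularly shift X by 2 positions.

X[k-2] = [-4.5000-0.8660i, -4.5000+0.8660i, 0]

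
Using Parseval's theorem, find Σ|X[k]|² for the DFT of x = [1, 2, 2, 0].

Parseval: Σ|x[n]|² = (1/N)Σ|X[k]|², so Σ|X[k]|² = N·Σ|x[n]|² = 4·9.0000

Σ|X[k]|² = N·Σ|x[n]|² = 4·9.0000 = 36.0000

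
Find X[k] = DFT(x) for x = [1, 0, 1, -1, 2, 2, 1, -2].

X[k] = Σ(n=0 to 7) x[n] · ω_8^(nk)
where ω_8 = e^(-2πi/8)

Computing each X[k]:
X[0] = 4
X[1] = -3.1213+0.7071i
X[2] = 1-5i
X[3] = 1.1213+0.7071i
X[4] = 6
X[5] = 1.1213-0.7071i
X[6] = 1+5i
X[7] = -3.1213-0.7071i

X = [4, -3.1213+0.7071i, 1-5i, 1.1213+0.7071i, 6, 1.1213-0.7071i, 1+5i, -3.1213-0.7071i]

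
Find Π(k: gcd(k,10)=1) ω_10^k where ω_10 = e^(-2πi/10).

The primitive 10th roots of unity are ω_10^k for k coprime to 10: k ∈ {1, 3, 7, 9}
Their product equals the constant term of the cyclotomic polynomial Φ_10(x) up to sign.
For n ≥ 3, the product of all primitive nth roots of unity is 1. (For n=1 it is 1; for n=2 it is -1.)

1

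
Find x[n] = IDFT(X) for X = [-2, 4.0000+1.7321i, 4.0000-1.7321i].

x[n] = (1/3) Σ(k=0 to 2) X[k] · e^(2πikn/3)

Computing each x[n]:
x[0] = 2
x[1] = -3
x[2] = -1

x = [2, -3, -1]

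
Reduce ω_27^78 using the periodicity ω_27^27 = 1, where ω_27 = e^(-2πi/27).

Since ω_27^27 = 1, powers reduce modulo 27.
78 mod 27 = 24
So ω_27^78 = ω_27^24 = e^(-2πi·24/27)

ω_27^78 = ω_27^24 = 0.7660+0.6428i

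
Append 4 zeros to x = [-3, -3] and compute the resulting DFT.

Original 2-point DFT: [-6, 0]
Zero-padded 6-point DFT provides frequency interpolation.

DFT_6([x, 0, ...]) = [-6, -4.5000+2.5981i, -1.5000+2.5981i, 0, -1.5000-2.5981i, -4.5000-2.5981i]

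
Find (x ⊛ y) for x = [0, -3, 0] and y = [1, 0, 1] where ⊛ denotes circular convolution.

(x ⊛ y)[n] = Σ(m=0 to 2) x[m] · y[(n-m) mod 3]

Computing each output sample:
(x ⊛ y)[0] = -3
(x ⊛ y)[1] = -3
(x ⊛ y)[2] = 0

x ⊛ y = [-3, -3, 0]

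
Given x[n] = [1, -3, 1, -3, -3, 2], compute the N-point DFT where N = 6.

X[k] = Σ(n=0 to 5) x[n] · ω_6^(nk)
where ω_6 = e^(-2πi/6)

Computing each X[k]:
X[0] = -5
X[1] = 4.5000+0.8660i
X[2] = -0.5000+7.7942i
X[3] = 3
X[4] = -0.5000-7.7942i
X[5] = 4.5000-0.8660i

X = [-5, 4.5000+0.8660i, -0.5000+7.7942i, 3, -0.5000-7.7942i, 4.5000-0.8660i]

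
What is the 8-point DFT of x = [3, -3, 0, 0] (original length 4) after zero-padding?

Original 4-point DFT: [0, 3+3i, 6, 3-3i]
Zero-padded 8-point DFT provides frequency interpolation.

DFT_8([x, 0, ...]) = [0, 0.8787+2.1213i, 3+3i, 5.1213+2.1213i, 6, 5.1213-2.1213i, 3-3i, 0.8787-2.1213i]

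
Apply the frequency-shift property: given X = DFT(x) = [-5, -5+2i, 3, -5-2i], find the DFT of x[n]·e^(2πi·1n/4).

Modulation property: DFT(ω_4^(-1n)·x[n]) = X[(k-1) mod 4], so circularly shift X by 1 positions.

X[k-1] = [-5-2i, -5, -5+2i, 3]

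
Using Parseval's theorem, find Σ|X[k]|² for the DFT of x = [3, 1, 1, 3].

Parseval: Σ|x[n]|² = (1/N)Σ|X[k]|², so Σ|X[k]|² = N·Σ|x[n]|² = 4·20.0000

Σ|X[k]|² = N·Σ|x[n]|² = 4·20.0000 = 80.0000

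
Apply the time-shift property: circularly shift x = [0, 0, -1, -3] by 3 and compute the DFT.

Time shift by 3: X_shifted[k] = ω_4^(3k) · X[k]
Shifted x = [0, -1, -3, 0]

DFT(x[n-3]) = [-4, 3+1i, -2, 3-1i]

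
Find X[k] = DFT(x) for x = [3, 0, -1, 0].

X[k] = Σ(n=0 to 3) x[n] · ω_4^(nk)
where ω_4 = e^(-2πi/4)

Computing each X[k]:
X[0] = 2
X[1] = 4
X[2] = 2
X[3] = 4

X = [2, 4, 2, 4]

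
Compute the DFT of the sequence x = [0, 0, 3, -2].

X[k] = Σ(n=0 to 3) x[n] · ω_4^(nk)
where ω_4 = e^(-2πi/4)

Computing each X[k]:
X[0] = 1
X[1] = -3-2i
X[2] = 5
X[3] = -3+2i

X = [1, -3-2i, 5, -3+2i]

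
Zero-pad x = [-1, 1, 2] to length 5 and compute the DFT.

Original 3-point DFT: [2, -2.5000+0.8660i, -2.5000-0.8660i]
Zero-padded 5-point DFT provides frequency interpolation.

DFT_5([x, 0, ...]) = [2, -2.3090-2.1266i, -1.1910+1.3143i, -1.1910-1.3143i, -2.3090+2.1266i]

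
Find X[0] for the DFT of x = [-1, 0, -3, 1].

X[0] = Σ(n=0 to 3) x[n] · ω_4^0 = Σ x[n]
= (-1) + (0) + (-3) + (1)

X[0] = -3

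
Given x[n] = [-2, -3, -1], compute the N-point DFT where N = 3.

X[k] = Σ(n=0 to 2) x[n] · ω_3^(nk)
where ω_3 = e^(-2πi/3)

Computing each X[k]:
X[0] = -6
X[1] = 1.7321i
X[2] = -1.7321i

X = [-6, 1.7321i, -1.7321i]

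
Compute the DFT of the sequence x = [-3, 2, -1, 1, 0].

X[k] = Σ(n=0 to 4) x[n] · ω_5^(nk)
where ω_5 = e^(-2πi/5)

Computing each X[k]:
X[0] = -1
X[1] = -2.3820-0.7265i
X[2] = -4.6180-3.0777i
X[3] = -4.6180+3.0777i
X[4] = -2.3820+0.7265i

X = [-1, -2.3820-0.7265i, -4.6180-3.0777i, -4.6180+3.0777i, -2.3820+0.7265i]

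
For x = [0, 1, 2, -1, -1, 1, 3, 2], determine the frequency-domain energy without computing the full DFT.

Parseval: Σ|x[n]|² = (1/N)Σ|X[k]|², so Σ|X[k]|² = N·Σ|x[n]|² = 8·21.0000

Σ|X[k]|² = N·Σ|x[n]|² = 8·21.0000 = 168.0000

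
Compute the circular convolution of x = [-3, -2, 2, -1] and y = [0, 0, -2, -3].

(x ⊛ y)[n] = Σ(m=0 to 3) x[m] · y[(n-m) mod 4]

Computing each output sample:
(x ⊛ y)[0] = 2
(x ⊛ y)[1] = -4
(x ⊛ y)[2] = 9
(x ⊛ y)[3] = 13

x ⊛ y = [2, -4, 9, 13]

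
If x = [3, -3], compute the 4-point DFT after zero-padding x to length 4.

Original 2-point DFT: [0, 6]
Zero-padded 4-point DFT provides frequency interpolation.

DFT_4([x, 0, ...]) = [0, 3+3i, 6, 3-3i]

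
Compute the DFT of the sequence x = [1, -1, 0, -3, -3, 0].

X[k] = Σ(n=0 to 5) x[n] · ω_6^(nk)
where ω_6 = e^(-2πi/6)

Computing each X[k]:
X[0] = -6
X[1] = 5.0000-1.7321i
X[2] = 3.4641i
X[3] = 2
X[4] = -3.4641i
X[5] = 5.0000+1.7321i

X = [-6, 5.0000-1.7321i, 3.4641i, 2, -3.4641i, 5.0000+1.7321i]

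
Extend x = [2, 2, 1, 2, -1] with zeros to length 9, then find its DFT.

Original 5-point DFT: [6, -0.1180-2.2654i, 2.1180-2.7144i, 2.1180+2.7144i, -0.1180+2.2654i]
Zero-padded 9-point DFT provides frequency interpolation.

DFT_9([x, 0, ...]) = [6, 3.6454-3.6604i, -0.3584-1.2224i, 3, -0.2870-2.7581i, -0.2870+2.7581i, 3, -0.3584+1.2224i, 3.6454+3.6604i]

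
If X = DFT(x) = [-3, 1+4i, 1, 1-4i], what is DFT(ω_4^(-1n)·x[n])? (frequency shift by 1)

Modulation property: DFT(ω_4^(-1n)·x[n]) = X[(k-1) mod 4], so circularly shift X by 1 positions.

X[k-1] = [1-4i, -3, 1+4i, 1]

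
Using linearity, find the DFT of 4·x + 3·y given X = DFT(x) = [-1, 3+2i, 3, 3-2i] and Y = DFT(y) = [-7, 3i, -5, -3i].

By linearity: DFT(4x + 3y) = 4·DFT(x) + 3·DFT(y)
= 4·[-1, 3+2i, 3, 3-2i] + 3·[-7, 3i, -5, -3i]

Computing element-wise:
Z[0] = 4·(-1) + 3·(-7) = -25
Z[1] = 4·(3+2i) + 3·(3i) = 12+17i
Z[2] = 4·(3) + 3·(-5) = -3
Z[3] = 4·(3-2i) + 3·(-3i) = 12-17i

DFT(4x + 3y) = 4·X + 3·Y = [-25, 12+17i, -3, 12-17i]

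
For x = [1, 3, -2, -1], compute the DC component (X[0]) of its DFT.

X[0] = Σ(n=0 to 3) x[n] · ω_4^0 = Σ x[n]
= (1) + (3) + (-2) + (-1)

X[0] = 1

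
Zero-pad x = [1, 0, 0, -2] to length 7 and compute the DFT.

Original 4-point DFT: [-1, 1-2i, 3, 1+2i]
Zero-padded 7-point DFT provides frequency interpolation.

DFT_7([x, 0, ...]) = [-1, 2.8019+0.8678i, -0.2470-1.5637i, 1.4450+1.9499i, 1.4450-1.9499i, -0.2470+1.5637i, 2.8019-0.8678i]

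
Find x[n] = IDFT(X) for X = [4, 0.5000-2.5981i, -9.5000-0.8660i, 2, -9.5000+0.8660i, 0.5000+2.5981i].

x[n] = (1/6) Σ(k=0 to 5) X[k] · e^(2πikn/6)

Computing each x[n]:
x[0] = -2
x[1] = 3
x[2] = 3
x[3] = -3
x[4] = 2
x[5] = 1

x = [-2, 3, 3, -3, 2, 1]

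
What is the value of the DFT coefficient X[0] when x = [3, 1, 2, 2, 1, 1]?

X[0] = Σ(n=0 to 5) x[n] · ω_6^0 = Σ x[n]
= (3) + (1) + (2) + (2) + (1) + (1)

X[0] = 10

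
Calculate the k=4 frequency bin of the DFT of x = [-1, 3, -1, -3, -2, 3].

X[4] = Σ(n=0 to 5) x[n] · ω_6^(4n) where ω_6 = e^(-2πi/6)
= (-1)·ω_6^0 + (3)·ω_6^4 + (-1)·ω_6^8 + (-3)·ω_6^12 + (-2)·ω_6^16 + (3)·ω_6^20

X[4] = -5.5000-0.8660i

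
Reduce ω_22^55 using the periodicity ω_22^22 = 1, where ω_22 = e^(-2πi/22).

Since ω_22^22 = 1, powers reduce modulo 22.
55 mod 22 = 11
So ω_22^55 = ω_22^11 = e^(-2πi·11/22)

ω_22^55 = ω_22^11 = -1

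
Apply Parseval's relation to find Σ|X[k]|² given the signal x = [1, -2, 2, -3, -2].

Parseval: Σ|x[n]|² = (1/N)Σ|X[k]|², so Σ|X[k]|² = N·Σ|x[n]|² = 5·22.0000

Σ|X[k]|² = N·Σ|x[n]|² = 5·22.0000 = 110.0000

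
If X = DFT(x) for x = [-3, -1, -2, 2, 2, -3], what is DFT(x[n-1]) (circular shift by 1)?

Time shift by 1: X_shifted[k] = ω_6^(1k) · X[k]
Shifted x = [-3, -3, -1, -2, 2, 2]

DFT(x[n-1]) = [-5, -2.0000+6.9282i, -5.0000+1.7321i, 1, -5.0000-1.7321i, -2.0000-6.9282i]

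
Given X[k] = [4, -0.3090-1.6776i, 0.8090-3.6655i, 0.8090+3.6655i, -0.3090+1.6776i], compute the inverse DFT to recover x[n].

x[n] = (1/5) Σ(k=0 to 4) X[k] · e^(2πikn/5)

Computing each x[n]:
x[0] = 1
x[1] = 2
x[2] = 0
x[3] = 2
x[4] = -1

x = [1, 2, 0, 2, -1]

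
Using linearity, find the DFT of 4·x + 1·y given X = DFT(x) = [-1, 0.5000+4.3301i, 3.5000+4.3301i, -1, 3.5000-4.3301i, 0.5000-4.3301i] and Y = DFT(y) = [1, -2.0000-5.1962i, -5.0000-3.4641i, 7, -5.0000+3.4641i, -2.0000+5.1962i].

By linearity: DFT(4x + 1y) = 4·DFT(x) + 1·DFT(y)
= 4·[-1, 0.5000+4.3301i, 3.5000+4.3301i, -1, 3.5000-4.3301i, 0.5000-4.3301i] + 1·[1, -2.0000-5.1962i, -5.0000-3.4641i, 7, -5.0000+3.4641i, -2.0000+5.1962i]

Computing element-wise:
Z[0] = 4·(-1) + 1·(1) = -3
Z[1] = 4·(0.5000+4.3301i) + 1·(-2.0000-5.1962i) = 12.1242i
Z[2] = 4·(3.5000+4.3301i) + 1·(-5.0000-3.4641i) = 9.0000+13.8563i
Z[3] = 4·(-1) + 1·(7) = 3
Z[4] = 4·(3.5000-4.3301i) + 1·(-5.0000+3.4641i) = 9.0000-13.8563i
Z[5] = 4·(0.5000-4.3301i) + 1·(-2.0000+5.1962i) = -12.1242i

DFT(4x + 1y) = 4·X + 1·Y = [-3, 12.1242i, 9.0000+13.8563i, 3, 9.0000-13.8563i, -12.1242i]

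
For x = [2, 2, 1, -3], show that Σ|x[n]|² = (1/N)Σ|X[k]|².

Time domain:
Σ|x[n]|² = |2|² + |2|² + |1|² + |-3|² = 18.0000

Frequency domain:
(1/4)Σ|X[k]|² = (1/4)(|2|² + |1-5i|² + |4|² + |1+5i|²) = (1/4)·72.0000 = 18.0000

Both sides agree, confirming Parseval's theorem.

Σ|x[n]|² = (1/N)Σ|X[k]|² = 18.0000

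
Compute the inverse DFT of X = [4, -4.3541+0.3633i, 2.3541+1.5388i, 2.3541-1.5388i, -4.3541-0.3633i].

x[n] = (1/5) Σ(k=0 to 4) X[k] · e^(2πikn/5)

Computing each x[n]:
x[0] = 0
x[1] = -1
x[2] = 3
x[3] = 2
x[4] = 0

x = [0, -1, 3, 2, 0]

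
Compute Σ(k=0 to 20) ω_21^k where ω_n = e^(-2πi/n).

Sum of all nth roots of unity equals 0 for n > 1 (geometric series with r ≠ 1).

0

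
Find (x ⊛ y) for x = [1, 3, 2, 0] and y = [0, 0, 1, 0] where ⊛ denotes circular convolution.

(x ⊛ y)[n] = Σ(m=0 to 3) x[m] · y[(n-m) mod 4]

Computing each output sample:
(x ⊛ y)[0] = 2
(x ⊛ y)[1] = 0
(x ⊛ y)[2] = 1
(x ⊛ y)[3] = 3

x ⊛ y = [2, 0, 1, 3]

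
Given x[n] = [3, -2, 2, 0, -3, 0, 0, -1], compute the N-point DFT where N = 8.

X[k] = Σ(n=0 to 7) x[n] · ω_8^(nk)
where ω_8 = e^(-2πi/8)

Computing each X[k]:
X[0] = -1
X[1] = 3.8787-1.2929i
X[2] = -2+1i
X[3] = 8.1213+2.7071i
X[4] = 5
X[5] = 8.1213-2.7071i
X[6] = -2-1i
X[7] = 3.8787+1.2929i

X = [-1, 3.8787-1.2929i, -2+1i, 8.1213+2.7071i, 5, 8.1213-2.7071i, -2-1i, 3.8787+1.2929i]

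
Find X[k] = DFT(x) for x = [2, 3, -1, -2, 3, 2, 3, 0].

X[k] = Σ(n=0 to 7) x[n] · ω_8^(nk)
where ω_8 = e^(-2πi/8)

Computing each X[k]:
X[0] = 10
X[1] = 1.1213+4.7071i
X[2] = 3-7i
X[3] = -3.1213-3.2929i
X[4] = 4
X[5] = -3.1213+3.2929i
X[6] = 3+7i
X[7] = 1.1213-4.7071i

X = [10, 1.1213+4.7071i, 3-7i, -3.1213-3.2929i, 4, -3.1213+3.2929i, 3+7i, 1.1213-4.7071i]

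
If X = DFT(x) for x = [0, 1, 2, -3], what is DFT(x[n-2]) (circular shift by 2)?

Time shift by 2: X_shifted[k] = ω_4^(2k) · X[k]
Shifted x = [2, -3, 0, 1]

DFT(x[n-2]) = [0, 2+4i, 4, 2-4i]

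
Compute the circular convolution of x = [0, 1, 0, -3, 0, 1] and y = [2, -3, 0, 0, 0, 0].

(x ⊛ y)[n] = Σ(m=0 to 5) x[m] · y[(n-m) mod 6]

Computing each output sample:
(x ⊛ y)[0] = -3
(x ⊛ y)[1] = 2
(x ⊛ y)[2] = -3
(x ⊛ y)[3] = -6
(x ⊛ y)[4] = 9
(x ⊛ y)[5] = 2

x ⊛ y = [-3, 2, -3, -6, 9, 2]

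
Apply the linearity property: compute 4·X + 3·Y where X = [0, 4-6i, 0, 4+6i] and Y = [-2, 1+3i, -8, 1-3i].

By linearity: DFT(4x + 3y) = 4·DFT(x) + 3·DFT(y)
= 4·[0, 4-6i, 0, 4+6i] + 3·[-2, 1+3i, -8, 1-3i]

Computing element-wise:
Z[0] = 4·(0) + 3·(-2) = -6
Z[1] = 4·(4-6i) + 3·(1+3i) = 19-15i
Z[2] = 4·(0) + 3·(-8) = -24
Z[3] = 4·(4+6i) + 3·(1-3i) = 19+15i

DFT(4x + 3y) = 4·X + 3·Y = [-6, 19-15i, -24, 19+15i]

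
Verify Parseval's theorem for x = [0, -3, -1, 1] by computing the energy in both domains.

Time domain:
Σ|x[n]|² = |0|² + |-3|² + |-1|² + |1|² = 11.0000

Frequency domain:
(1/4)Σ|X[k]|² = (1/4)(|-3|² + |1+4i|² + |1|² + |1-4i|²) = (1/4)·44.0000 = 11.0000

Both sides agree, confirming Parseval's theorem.

Σ|x[n]|² = (1/N)Σ|X[k]|² = 11.0000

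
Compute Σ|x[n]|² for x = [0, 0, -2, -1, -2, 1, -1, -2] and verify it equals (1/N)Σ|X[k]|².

Time domain:
Σ|x[n]|² = |0|² + |0|² + |-2|² + |-1|² + |-2|² + |1|² + |-1|² + |-2|² = 15.0000

Frequency domain:
(1/8)Σ|X[k]|² = (1/8)(|-7|² + |0.5858+1.0000i|² + |1-4i|² + |3.4142-1.0000i|² + |-3|² + |3.4142+1.0000i|² + |1+4i|² + |0.5858-1.0000i|²) = (1/8)·120.0000 = 15.0000

Both sides agree, confirming Parseval's theorem.

Σ|x[n]|² = (1/N)Σ|X[k]|² = 15.0000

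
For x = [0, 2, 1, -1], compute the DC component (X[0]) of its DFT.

X[0] = Σ(n=0 to 3) x[n] · ω_4^0 = Σ x[n]
= (0) + (2) + (1) + (-1)

X[0] = 2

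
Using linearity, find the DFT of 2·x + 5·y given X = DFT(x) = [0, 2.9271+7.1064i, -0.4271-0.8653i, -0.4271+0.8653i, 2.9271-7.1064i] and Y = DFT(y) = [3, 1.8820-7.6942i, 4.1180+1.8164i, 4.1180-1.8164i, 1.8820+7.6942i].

By linearity: DFT(2x + 5y) = 2·DFT(x) + 5·DFT(y)
= 2·[0, 2.9271+7.1064i, -0.4271-0.8653i, -0.4271+0.8653i, 2.9271-7.1064i] + 5·[3, 1.8820-7.6942i, 4.1180+1.8164i, 4.1180-1.8164i, 1.8820+7.6942i]

Computing element-wise:
Z[0] = 2·(0) + 5·(3) = 15
Z[1] = 2·(2.9271+7.1064i) + 5·(1.8820-7.6942i) = 15.2642-24.2582i
Z[2] = 2·(-0.4271-0.8653i) + 5·(4.1180+1.8164i) = 19.7358+7.3514i
Z[3] = 2·(-0.4271+0.8653i) + 5·(4.1180-1.8164i) = 19.7358-7.3514i
Z[4] = 2·(2.9271-7.1064i) + 5·(1.8820+7.6942i) = 15.2642+24.2582i

DFT(2x + 5y) = 2·X + 5·Y = [15, 15.2642-24.2582i, 19.7358+7.3514i, 19.7358-7.3514i, 15.2642+24.2582i]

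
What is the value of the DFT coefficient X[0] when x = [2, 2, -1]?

X[0] = Σ(n=0 to 2) x[n] · ω_3^0 = Σ x[n]
= (2) + (2) + (-1)

X[0] = 3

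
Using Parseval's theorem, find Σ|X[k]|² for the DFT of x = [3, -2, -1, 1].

Parseval: Σ|x[n]|² = (1/N)Σ|X[k]|², so Σ|X[k]|² = N·Σ|x[n]|² = 4·15.0000

Σ|X[k]|² = N·Σ|x[n]|² = 4·15.0000 = 60.0000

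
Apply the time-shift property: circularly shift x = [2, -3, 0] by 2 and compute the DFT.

Time shift by 2: X_shifted[k] = ω_3^(2k) · X[k]
Shifted x = [-3, 0, 2]

DFT(x[n-2]) = [-1, -4.0000+1.7321i, -4.0000-1.7321i]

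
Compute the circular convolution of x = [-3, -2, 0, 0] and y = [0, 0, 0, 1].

(x ⊛ y)[n] = Σ(m=0 to 3) x[m] · y[(n-m) mod 4]

Computing each output sample:
(x ⊛ y)[0] = -2
(x ⊛ y)[1] = 0
(x ⊛ y)[2] = 0
(x ⊛ y)[3] = -3

x ⊛ y = [-2, 0, 0, -3]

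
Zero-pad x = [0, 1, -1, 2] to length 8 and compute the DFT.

Original 4-point DFT: [2, 1+1i, -4, 1-1i]
Zero-padded 8-point DFT provides frequency interpolation.

DFT_8([x, 0, ...]) = [2, -0.7071-1.1213i, 1+1i, 0.7071-3.1213i, -4, 0.7071+3.1213i, 1-1i, -0.7071+1.1213i]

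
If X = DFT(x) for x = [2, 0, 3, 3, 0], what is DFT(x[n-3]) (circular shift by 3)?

Time shift by 3: X_shifted[k] = ω_5^(3k) · X[k]
Shifted x = [3, 3, 0, 2, 0]

DFT(x[n-3]) = [8, 2.3090-1.6776i, 1.1910-3.6655i, 1.1910+3.6655i, 2.3090+1.6776i]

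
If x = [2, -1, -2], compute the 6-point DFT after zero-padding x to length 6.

Original 3-point DFT: [-1, 3.5000-0.8660i, 3.5000+0.8660i]
Zero-padded 6-point DFT provides frequency interpolation.

DFT_6([x, 0, ...]) = [-1, 2.5000+2.5981i, 3.5000-0.8660i, 1, 3.5000+0.8660i, 2.5000-2.5981i]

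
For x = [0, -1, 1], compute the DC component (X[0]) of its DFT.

X[0] = Σ(n=0 to 2) x[n] · ω_3^0 = Σ x[n]
= (0) + (-1) + (1)

X[0] = 0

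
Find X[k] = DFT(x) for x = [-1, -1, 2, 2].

X[k] = Σ(n=0 to 3) x[n] · ω_4^(nk)
where ω_4 = e^(-2πi/4)

Computing each X[k]:
X[0] = 2
X[1] = -3+3i
X[2] = 0
X[3] = -3-3i

X = [2, -3+3i, 0, -3-3i]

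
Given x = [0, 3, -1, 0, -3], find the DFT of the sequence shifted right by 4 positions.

Time shift by 4: X_shifted[k] = ω_5^(4k) · X[k]
Shifted x = [3, -1, 0, -3, 0]

DFT(x[n-4]) = [-1, 5.1180-0.8123i, 2.8820+3.4410i, 2.8820-3.4410i, 5.1180+0.8123i]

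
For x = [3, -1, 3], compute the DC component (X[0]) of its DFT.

X[0] = Σ(n=0 to 2) x[n] · ω_3^0 = Σ x[n]
= (3) + (-1) + (3)

X[0] = 5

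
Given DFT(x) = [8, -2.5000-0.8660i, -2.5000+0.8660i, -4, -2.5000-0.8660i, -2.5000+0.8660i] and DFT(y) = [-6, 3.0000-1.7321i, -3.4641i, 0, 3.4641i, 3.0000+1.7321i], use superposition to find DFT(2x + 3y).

By linearity: DFT(2x + 3y) = 2·DFT(x) + 3·DFT(y)
= 2·[8, -2.5000-0.8660i, -2.5000+0.8660i, -4, -2.5000-0.8660i, -2.5000+0.8660i] + 3·[-6, 3.0000-1.7321i, -3.4641i, 0, 3.4641i, 3.0000+1.7321i]

Computing element-wise:
Z[0] = 2·(8) + 3·(-6) = -2
Z[1] = 2·(-2.5000-0.8660i) + 3·(3.0000-1.7321i) = 4.0000-6.9283i
Z[2] = 2·(-2.5000+0.8660i) + 3·(-3.4641i) = -5.0000-8.6603i
Z[3] = 2·(-4) + 3·(0) = -8
Z[4] = 2·(-2.5000-0.8660i) + 3·(3.4641i) = -5.0000+8.6603i
Z[5] = 2·(-2.5000+0.8660i) + 3·(3.0000+1.7321i) = 4.0000+6.9283i

DFT(2x + 3y) = 2·X + 3·Y = [-2, 4.0000-6.9283i, -5.0000-8.6603i, -8, -5.0000+8.6603i, 4.0000+6.9283i]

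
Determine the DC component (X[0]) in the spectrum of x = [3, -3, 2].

X[0] = Σ(n=0 to 2) x[n] · ω_3^0 = Σ x[n]
= (3) + (-3) + (2)

X[0] = 2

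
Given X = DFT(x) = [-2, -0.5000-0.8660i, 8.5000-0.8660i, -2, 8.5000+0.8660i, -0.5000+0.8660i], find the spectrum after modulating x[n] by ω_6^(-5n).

Modulation property: DFT(ω_6^(-5n)·x[n]) = X[(k-5) mod 6], so circularly shift X by 5 positions.

X[k-5] = [-0.5000-0.8660i, 8.5000-0.8660i, -2, 8.5000+0.8660i, -0.5000+0.8660i, -2]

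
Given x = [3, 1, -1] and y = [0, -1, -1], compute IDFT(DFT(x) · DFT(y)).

(x ⊛ y)[n] = Σ(m=0 to 2) x[m] · y[(n-m) mod 3]

Computing each output sample:
(x ⊛ y)[0] = 0
(x ⊛ y)[1] = -2
(x ⊛ y)[2] = -4

x ⊛ y = [0, -2, -4]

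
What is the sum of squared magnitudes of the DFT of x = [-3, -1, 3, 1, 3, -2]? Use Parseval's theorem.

Parseval: Σ|x[n]|² = (1/N)Σ|X[k]|², so Σ|X[k]|² = N·Σ|x[n]|² = 6·33.0000

Σ|X[k]|² = N·Σ|x[n]|² = 6·33.0000 = 198.0000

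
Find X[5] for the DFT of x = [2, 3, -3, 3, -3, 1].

X[5] = Σ(n=0 to 5) x[n] · ω_6^(5n) where ω_6 = e^(-2πi/6)
= (2)·ω_6^0 + (3)·ω_6^5 + (-3)·ω_6^10 + (3)·ω_6^15 + (-3)·ω_6^20 + (1)·ω_6^25

X[5] = 4.0000+1.7321i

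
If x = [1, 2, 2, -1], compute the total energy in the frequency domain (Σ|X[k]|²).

Parseval: Σ|x[n]|² = (1/N)Σ|X[k]|², so Σ|X[k]|² = N·Σ|x[n]|² = 4·10.0000

Σ|X[k]|² = N·Σ|x[n]|² = 4·10.0000 = 40.0000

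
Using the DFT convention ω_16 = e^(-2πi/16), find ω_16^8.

ω_16^8 = e^(-2πi·8/16)
= cos(-2π·8/16) + i·sin(-2π·8/16)
= cos(-16π/16) + i·sin(-16π/16)

ω_16^8 = cos(-16π/16) + i·sin(-16π/16) = -1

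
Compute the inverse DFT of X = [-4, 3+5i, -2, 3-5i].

x[n] = (1/4) Σ(k=0 to 3) X[k] · e^(2πikn/4)

Computing each x[n]:
x[0] = 0
x[1] = -3
x[2] = -3
x[3] = 2

x = [0, -3, -3, 2]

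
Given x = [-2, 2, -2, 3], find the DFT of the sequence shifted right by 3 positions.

Time shift by 3: X_shifted[k] = ω_4^(3k) · X[k]
Shifted x = [2, -2, 3, -2]

DFT(x[n-3]) = [1, -1, 9, -1]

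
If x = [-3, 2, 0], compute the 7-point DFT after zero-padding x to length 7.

Original 3-point DFT: [-1, -4.0000-1.7321i, -4.0000+1.7321i]
Zero-padded 7-point DFT provides frequency interpolation.

DFT_7([x, 0, ...]) = [-1, -1.7530-1.5637i, -3.4450-1.9499i, -4.8019-0.8678i, -4.8019+0.8678i, -3.4450+1.9499i, -1.7530+1.5637i]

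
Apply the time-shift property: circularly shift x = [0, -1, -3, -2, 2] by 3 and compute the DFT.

Time shift by 3: X_shifted[k] = ω_5^(3k) · X[k]
Shifted x = [-3, -2, 2, 0, -1]

DFT(x[n-3]) = [-4, -5.5451-0.2245i, 0.0451+2.4899i, 0.0451-2.4899i, -5.5451+0.2245i]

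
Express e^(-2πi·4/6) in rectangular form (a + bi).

ω_6^4 = e^(-2πi·4/6)
= cos(-2π·4/6) + i·sin(-2π·4/6)
= cos(-8π/6) + i·sin(-8π/6)

ω_6^4 = cos(-8π/6) + i·sin(-8π/6) = -0.5000+0.8660i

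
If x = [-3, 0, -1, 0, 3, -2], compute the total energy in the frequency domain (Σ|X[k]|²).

Parseval: Σ|x[n]|² = (1/N)Σ|X[k]|², so Σ|X[k]|² = N·Σ|x[n]|² = 6·23.0000

Σ|X[k]|² = N·Σ|x[n]|² = 6·23.0000 = 138.0000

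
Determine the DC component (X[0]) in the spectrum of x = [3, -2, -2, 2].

X[0] = Σ(n=0 to 3) x[n] · ω_4^0 = Σ x[n]
= (3) + (-2) + (-2) + (2)

X[0] = 1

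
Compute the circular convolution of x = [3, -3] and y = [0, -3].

(x ⊛ y)[n] = Σ(m=0 to 1) x[m] · y[(n-m) mod 2]

Computing each output sample:
(x ⊛ y)[0] = 9
(x ⊛ y)[1] = -9

x ⊛ y = [9, -9]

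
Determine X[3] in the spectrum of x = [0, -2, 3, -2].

X[3] = Σ(n=0 to 3) x[n] · ω_4^(3n) where ω_4 = e^(-2πi/4)
= (0)·ω_4^0 + (-2)·ω_4^3 + (3)·ω_4^6 + (-2)·ω_4^9

X[3] = -3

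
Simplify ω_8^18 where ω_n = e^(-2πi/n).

Since ω_8^8 = 1, powers reduce modulo 8.
18 mod 8 = 2
So ω_8^18 = ω_8^2 = e^(-2πi·2/8)

ω_8^18 = ω_8^2 = -1i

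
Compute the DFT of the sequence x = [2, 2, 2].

X[k] = Σ(n=0 to 2) x[n] · ω_3^(nk)
where ω_3 = e^(-2πi/3)

Computing each X[k]:
X[0] = 6
X[1] = 0
X[2] = 0

X = [6, 0, 0]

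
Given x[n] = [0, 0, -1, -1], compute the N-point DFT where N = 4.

X[k] = Σ(n=0 to 3) x[n] · ω_4^(nk)
where ω_4 = e^(-2πi/4)

Computing each X[k]:
X[0] = -2
X[1] = 1-1i
X[2] = 0
X[3] = 1+1i

X = [-2, 1-1i, 0, 1+1i]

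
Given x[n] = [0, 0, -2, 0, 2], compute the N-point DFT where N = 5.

X[k] = Σ(n=0 to 4) x[n] · ω_5^(nk)
where ω_5 = e^(-2πi/5)

Computing each X[k]:
X[0] = 0
X[1] = 2.2361+3.0777i
X[2] = -2.2361-0.7265i
X[3] = -2.2361+0.7265i
X[4] = 2.2361-3.0777i

X = [0, 2.2361+3.0777i, -2.2361-0.7265i, -2.2361+0.7265i, 2.2361-3.0777i]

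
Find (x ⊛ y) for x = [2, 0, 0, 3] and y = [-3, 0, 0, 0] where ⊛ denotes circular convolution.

(x ⊛ y)[n] = Σ(m=0 to 3) x[m] · y[(n-m) mod 4]

Computing each output sample:
(x ⊛ y)[0] = -6
(x ⊛ y)[1] = 0
(x ⊛ y)[2] = 0
(x ⊛ y)[3] = -9

x ⊛ y = [-6, 0, 0, -9]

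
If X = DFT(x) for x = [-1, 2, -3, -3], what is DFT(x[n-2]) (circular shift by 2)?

Time shift by 2: X_shifted[k] = ω_4^(2k) · X[k]
Shifted x = [-3, -3, -1, 2]

DFT(x[n-2]) = [-5, -2+5i, -3, -2-5i]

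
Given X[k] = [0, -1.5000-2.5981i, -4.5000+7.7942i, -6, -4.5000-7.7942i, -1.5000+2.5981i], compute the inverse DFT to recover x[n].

x[n] = (1/6) Σ(k=0 to 5) X[k] · e^(2πikn/6)

Computing each x[n]:
x[0] = -3
x[1] = 0
x[2] = 3
x[3] = 0
x[4] = -3
x[5] = 3

x = [-3, 0, 3, 0, -3, 3]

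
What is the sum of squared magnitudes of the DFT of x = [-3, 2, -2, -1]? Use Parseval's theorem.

Parseval: Σ|x[n]|² = (1/N)Σ|X[k]|², so Σ|X[k]|² = N·Σ|x[n]|² = 4·18.0000

Σ|X[k]|² = N·Σ|x[n]|² = 4·18.0000 = 72.0000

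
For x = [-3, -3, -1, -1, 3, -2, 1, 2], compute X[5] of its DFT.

X[5] = Σ(n=0 to 7) x[n] · ω_8^(5n) where ω_8 = e^(-2πi/8)
= (-3)·ω_8^0 + (-3)·ω_8^5 + (-1)·ω_8^10 + (-1)·ω_8^15 + (3)·ω_8^20 + (-2)·ω_8^25 + (1)·ω_8^30 + (2)·ω_8^35

X[5] = -7.4142-0.8284i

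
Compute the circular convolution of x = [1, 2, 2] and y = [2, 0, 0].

(x ⊛ y)[n] = Σ(m=0 to 2) x[m] · y[(n-m) mod 3]

Computing each output sample:
(x ⊛ y)[0] = 2
(x ⊛ y)[1] = 4
(x ⊛ y)[2] = 4

x ⊛ y = [2, 4, 4]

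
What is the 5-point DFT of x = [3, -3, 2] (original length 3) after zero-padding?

Original 3-point DFT: [2, 3.5000+4.3301i, 3.5000-4.3301i]
Zero-padded 5-point DFT provides frequency interpolation.

DFT_5([x, 0, ...]) = [2, 0.4549+1.6776i, 6.0451+3.6655i, 6.0451-3.6655i, 0.4549-1.6776i]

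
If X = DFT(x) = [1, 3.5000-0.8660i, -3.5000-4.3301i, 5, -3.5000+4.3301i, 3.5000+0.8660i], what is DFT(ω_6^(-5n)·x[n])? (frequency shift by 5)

Modulation property: DFT(ω_6^(-5n)·x[n]) = X[(k-5) mod 6], so circularly shift X by 5 positions.

X[k-5] = [3.5000-0.8660i, -3.5000-4.3301i, 5, -3.5000+4.3301i, 3.5000+0.8660i, 1]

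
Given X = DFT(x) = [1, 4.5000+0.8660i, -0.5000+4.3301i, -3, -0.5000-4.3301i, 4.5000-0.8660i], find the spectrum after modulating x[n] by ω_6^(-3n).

Modulation property: DFT(ω_6^(-3n)·x[n]) = X[(k-3) mod 6], so circularly shift X by 3 positions.

X[k-3] = [-3, -0.5000-4.3301i, 4.5000-0.8660i, 1, 4.5000+0.8660i, -0.5000+4.3301i]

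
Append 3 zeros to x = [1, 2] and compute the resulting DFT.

Original 2-point DFT: [3, -1]
Zero-padded 5-point DFT provides frequency interpolation.

DFT_5([x, 0, ...]) = [3, 1.6180-1.9021i, -0.6180-1.1756i, -0.6180+1.1756i, 1.6180+1.9021i]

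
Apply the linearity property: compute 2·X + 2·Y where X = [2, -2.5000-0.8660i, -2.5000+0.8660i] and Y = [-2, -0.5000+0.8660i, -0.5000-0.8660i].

By linearity: DFT(2x + 2y) = 2·DFT(x) + 2·DFT(y)
= 2·[2, -2.5000-0.8660i, -2.5000+0.8660i] + 2·[-2, -0.5000+0.8660i, -0.5000-0.8660i]

Computing element-wise:
Z[0] = 2·(2) + 2·(-2) = 0
Z[1] = 2·(-2.5000-0.8660i) + 2·(-0.5000+0.8660i) = -6
Z[2] = 2·(-2.5000+0.8660i) + 2·(-0.5000-0.8660i) = -6

DFT(2x + 2y) = 2·X + 2·Y = [0, -6, -6]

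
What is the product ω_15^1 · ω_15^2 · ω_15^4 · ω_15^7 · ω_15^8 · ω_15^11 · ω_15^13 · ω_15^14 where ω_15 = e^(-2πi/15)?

The primitive 15th roots of unity are ω_15^k for k coprime to 15: k ∈ {1, 2, 4, 7, 8, 11, 13, 14}
Their product equals the constant term of the cyclotomic polynomial Φ_15(x) up to sign.
For n ≥ 3, the product of all primitive nth roots of unity is 1. (For n=1 it is 1; for n=2 it is -1.)

1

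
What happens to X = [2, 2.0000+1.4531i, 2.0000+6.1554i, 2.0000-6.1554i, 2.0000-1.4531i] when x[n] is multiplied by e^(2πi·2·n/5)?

Modulation property: DFT(ω_5^(-2n)·x[n]) = X[(k-2) mod 5], so circularly shift X by 2 positions.

X[k-2] = [2.0000-6.1554i, 2.0000-1.4531i, 2, 2.0000+1.4531i, 2.0000+6.1554i]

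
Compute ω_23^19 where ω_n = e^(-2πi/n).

ω_23^19 = e^(-2πi·19/23)
= cos(-2π·19/23) + i·sin(-2π·19/23)
= cos(-38π/23) + i·sin(-38π/23)

ω_23^19 = cos(-38π/23) + i·sin(-38π/23) = 0.4601+0.8879i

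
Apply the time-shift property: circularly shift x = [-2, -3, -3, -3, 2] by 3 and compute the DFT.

Time shift by 3: X_shifted[k] = ω_5^(3k) · X[k]
Shifted x = [-3, -3, 2, -2, -3]

DFT(x[n-3]) = [-9, -4.8541-2.3511i, 1.8541+3.8042i, 1.8541-3.8042i, -4.8541+2.3511i]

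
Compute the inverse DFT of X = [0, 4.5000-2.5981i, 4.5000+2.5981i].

x[n] = (1/3) Σ(k=0 to 2) X[k] · e^(2πikn/3)

Computing each x[n]:
x[0] = 3
x[1] = 0
x[2] = -3

x = [3, 0, -3]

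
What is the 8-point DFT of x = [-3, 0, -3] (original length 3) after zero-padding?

Original 3-point DFT: [-6, -1.5000-2.5981i, -1.5000+2.5981i]
Zero-padded 8-point DFT provides frequency interpolation.

DFT_8([x, 0, ...]) = [-6, -3+3i, 0, -3-3i, -6, -3+3i, 0, -3-3i]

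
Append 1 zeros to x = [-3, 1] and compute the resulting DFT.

Original 2-point DFT: [-2, -4]
Zero-padded 3-point DFT provides frequency interpolation.

DFT_3([x, 0, ...]) = [-2, -3.5000-0.8660i, -3.5000+0.8660i]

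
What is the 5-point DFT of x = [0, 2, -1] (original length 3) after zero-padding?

Original 3-point DFT: [1, -0.5000-2.5981i, -0.5000+2.5981i]
Zero-padded 5-point DFT provides frequency interpolation.

DFT_5([x, 0, ...]) = [1, 1.4271-1.3143i, -1.9271-2.1266i, -1.9271+2.1266i, 1.4271+1.3143i]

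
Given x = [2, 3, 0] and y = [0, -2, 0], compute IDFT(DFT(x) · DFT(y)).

(x ⊛ y)[n] = Σ(m=0 to 2) x[m] · y[(n-m) mod 3]

Computing each output sample:
(x ⊛ y)[0] = 0
(x ⊛ y)[1] = -4
(x ⊛ y)[2] = -6

x ⊛ y = [0, -4, -6]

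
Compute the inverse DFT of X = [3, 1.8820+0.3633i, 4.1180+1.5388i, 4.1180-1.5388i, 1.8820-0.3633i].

x[n] = (1/5) Σ(k=0 to 4) X[k] · e^(2πikn/5)

Computing each x[n]:
x[0] = 3
x[1] = -1
x[2] = 1
x[3] = 0
x[4] = 0

x = [3, -1, 1, 0, 0]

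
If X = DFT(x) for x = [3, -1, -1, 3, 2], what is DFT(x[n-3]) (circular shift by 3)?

Time shift by 3: X_shifted[k] = ω_5^(3k) · X[k]
Shifted x = [-1, 3, 2, 3, -1]

DFT(x[n-3]) = [6, -4.4271-3.2164i, -1.0729-3.3022i, -1.0729+3.3022i, -4.4271+3.2164i]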